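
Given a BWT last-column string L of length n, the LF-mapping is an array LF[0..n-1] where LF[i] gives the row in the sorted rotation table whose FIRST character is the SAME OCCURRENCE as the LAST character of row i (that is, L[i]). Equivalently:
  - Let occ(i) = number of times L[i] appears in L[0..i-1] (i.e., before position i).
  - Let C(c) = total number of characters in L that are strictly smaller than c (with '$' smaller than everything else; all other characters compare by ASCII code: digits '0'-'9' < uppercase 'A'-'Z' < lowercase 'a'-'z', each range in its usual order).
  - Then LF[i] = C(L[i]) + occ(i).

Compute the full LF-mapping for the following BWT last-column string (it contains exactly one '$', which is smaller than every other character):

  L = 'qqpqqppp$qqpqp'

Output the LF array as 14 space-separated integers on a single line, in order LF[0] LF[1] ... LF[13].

Answer: 7 8 1 9 10 2 3 4 0 11 12 5 13 6

Derivation:
Char counts: '$':1, 'p':6, 'q':7
C (first-col start): C('$')=0, C('p')=1, C('q')=7
L[0]='q': occ=0, LF[0]=C('q')+0=7+0=7
L[1]='q': occ=1, LF[1]=C('q')+1=7+1=8
L[2]='p': occ=0, LF[2]=C('p')+0=1+0=1
L[3]='q': occ=2, LF[3]=C('q')+2=7+2=9
L[4]='q': occ=3, LF[4]=C('q')+3=7+3=10
L[5]='p': occ=1, LF[5]=C('p')+1=1+1=2
L[6]='p': occ=2, LF[6]=C('p')+2=1+2=3
L[7]='p': occ=3, LF[7]=C('p')+3=1+3=4
L[8]='$': occ=0, LF[8]=C('$')+0=0+0=0
L[9]='q': occ=4, LF[9]=C('q')+4=7+4=11
L[10]='q': occ=5, LF[10]=C('q')+5=7+5=12
L[11]='p': occ=4, LF[11]=C('p')+4=1+4=5
L[12]='q': occ=6, LF[12]=C('q')+6=7+6=13
L[13]='p': occ=5, LF[13]=C('p')+5=1+5=6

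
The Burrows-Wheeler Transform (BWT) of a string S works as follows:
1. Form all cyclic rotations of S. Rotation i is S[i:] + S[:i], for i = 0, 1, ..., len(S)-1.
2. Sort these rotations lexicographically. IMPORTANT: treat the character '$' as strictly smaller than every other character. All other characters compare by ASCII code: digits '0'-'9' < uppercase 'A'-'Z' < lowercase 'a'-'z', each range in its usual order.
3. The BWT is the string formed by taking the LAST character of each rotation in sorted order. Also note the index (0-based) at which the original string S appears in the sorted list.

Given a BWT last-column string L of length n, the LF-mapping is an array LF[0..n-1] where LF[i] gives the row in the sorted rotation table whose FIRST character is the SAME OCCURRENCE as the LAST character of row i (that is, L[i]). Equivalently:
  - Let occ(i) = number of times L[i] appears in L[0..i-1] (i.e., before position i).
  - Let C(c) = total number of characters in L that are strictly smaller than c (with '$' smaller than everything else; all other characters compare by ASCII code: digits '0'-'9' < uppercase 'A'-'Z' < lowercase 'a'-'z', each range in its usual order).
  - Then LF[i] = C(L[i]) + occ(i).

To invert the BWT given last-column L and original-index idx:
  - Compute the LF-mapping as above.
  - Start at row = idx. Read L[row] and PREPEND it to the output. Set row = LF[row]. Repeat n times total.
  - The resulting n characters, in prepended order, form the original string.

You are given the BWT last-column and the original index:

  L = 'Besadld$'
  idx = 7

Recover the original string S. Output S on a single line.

LF mapping: 1 5 7 2 3 6 4 0
Walk LF starting at row 7, prepending L[row]:
  step 1: row=7, L[7]='$', prepend. Next row=LF[7]=0
  step 2: row=0, L[0]='B', prepend. Next row=LF[0]=1
  step 3: row=1, L[1]='e', prepend. Next row=LF[1]=5
  step 4: row=5, L[5]='l', prepend. Next row=LF[5]=6
  step 5: row=6, L[6]='d', prepend. Next row=LF[6]=4
  step 6: row=4, L[4]='d', prepend. Next row=LF[4]=3
  step 7: row=3, L[3]='a', prepend. Next row=LF[3]=2
  step 8: row=2, L[2]='s', prepend. Next row=LF[2]=7
Reversed output: saddleB$

Answer: saddleB$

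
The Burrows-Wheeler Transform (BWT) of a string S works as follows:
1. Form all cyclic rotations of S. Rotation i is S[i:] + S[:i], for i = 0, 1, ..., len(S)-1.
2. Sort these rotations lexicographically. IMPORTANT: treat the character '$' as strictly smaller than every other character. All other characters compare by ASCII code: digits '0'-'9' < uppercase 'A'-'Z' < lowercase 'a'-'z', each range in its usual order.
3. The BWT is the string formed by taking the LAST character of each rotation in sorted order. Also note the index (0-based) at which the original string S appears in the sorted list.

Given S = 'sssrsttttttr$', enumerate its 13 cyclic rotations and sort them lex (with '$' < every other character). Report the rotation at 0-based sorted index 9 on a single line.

All 13 rotations (rotation i = S[i:]+S[:i]):
  rot[0] = sssrsttttttr$
  rot[1] = ssrsttttttr$s
  rot[2] = srsttttttr$ss
  rot[3] = rsttttttr$sss
  rot[4] = sttttttr$sssr
  rot[5] = ttttttr$sssrs
  rot[6] = tttttr$sssrst
  rot[7] = ttttr$sssrstt
  rot[8] = tttr$sssrsttt
  rot[9] = ttr$sssrstttt
  rot[10] = tr$sssrsttttt
  rot[11] = r$sssrstttttt
  rot[12] = $sssrsttttttr
Sorted (with $ < everything):
  sorted[0] = $sssrsttttttr
  sorted[1] = r$sssrstttttt
  sorted[2] = rsttttttr$sss
  sorted[3] = srsttttttr$ss
  sorted[4] = ssrsttttttr$s
  sorted[5] = sssrsttttttr$
  sorted[6] = sttttttr$sssr
  sorted[7] = tr$sssrsttttt
  sorted[8] = ttr$sssrstttt
  sorted[9] = tttr$sssrsttt
  sorted[10] = ttttr$sssrstt
  sorted[11] = tttttr$sssrst
  sorted[12] = ttttttr$sssrs
sorted[9] = tttr$sssrsttt

Answer: tttr$sssrsttt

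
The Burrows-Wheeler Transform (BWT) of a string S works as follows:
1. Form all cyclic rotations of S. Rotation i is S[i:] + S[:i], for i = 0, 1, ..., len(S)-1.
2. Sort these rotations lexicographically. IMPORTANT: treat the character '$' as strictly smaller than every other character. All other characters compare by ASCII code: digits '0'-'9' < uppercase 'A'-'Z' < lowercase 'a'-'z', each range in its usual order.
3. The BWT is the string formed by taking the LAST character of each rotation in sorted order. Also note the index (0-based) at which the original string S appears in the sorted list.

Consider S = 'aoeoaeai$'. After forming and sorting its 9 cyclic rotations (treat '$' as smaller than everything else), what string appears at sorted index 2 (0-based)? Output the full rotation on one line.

All 9 rotations (rotation i = S[i:]+S[:i]):
  rot[0] = aoeoaeai$
  rot[1] = oeoaeai$a
  rot[2] = eoaeai$ao
  rot[3] = oaeai$aoe
  rot[4] = aeai$aoeo
  rot[5] = eai$aoeoa
  rot[6] = ai$aoeoae
  rot[7] = i$aoeoaea
  rot[8] = $aoeoaeai
Sorted (with $ < everything):
  sorted[0] = $aoeoaeai
  sorted[1] = aeai$aoeo
  sorted[2] = ai$aoeoae
  sorted[3] = aoeoaeai$
  sorted[4] = eai$aoeoa
  sorted[5] = eoaeai$ao
  sorted[6] = i$aoeoaea
  sorted[7] = oaeai$aoe
  sorted[8] = oeoaeai$a
sorted[2] = ai$aoeoae

Answer: ai$aoeoae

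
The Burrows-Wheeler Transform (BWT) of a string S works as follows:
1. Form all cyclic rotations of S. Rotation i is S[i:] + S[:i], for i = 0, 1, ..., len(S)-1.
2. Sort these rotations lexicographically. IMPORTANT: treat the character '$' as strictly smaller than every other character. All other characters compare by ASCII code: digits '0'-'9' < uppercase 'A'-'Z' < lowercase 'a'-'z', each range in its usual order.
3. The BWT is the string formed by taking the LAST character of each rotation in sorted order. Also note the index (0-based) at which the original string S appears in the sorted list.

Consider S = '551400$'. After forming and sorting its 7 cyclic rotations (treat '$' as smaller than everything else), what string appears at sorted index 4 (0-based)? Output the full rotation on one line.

Answer: 400$551

Derivation:
All 7 rotations (rotation i = S[i:]+S[:i]):
  rot[0] = 551400$
  rot[1] = 51400$5
  rot[2] = 1400$55
  rot[3] = 400$551
  rot[4] = 00$5514
  rot[5] = 0$55140
  rot[6] = $551400
Sorted (with $ < everything):
  sorted[0] = $551400
  sorted[1] = 0$55140
  sorted[2] = 00$5514
  sorted[3] = 1400$55
  sorted[4] = 400$551
  sorted[5] = 51400$5
  sorted[6] = 551400$
sorted[4] = 400$551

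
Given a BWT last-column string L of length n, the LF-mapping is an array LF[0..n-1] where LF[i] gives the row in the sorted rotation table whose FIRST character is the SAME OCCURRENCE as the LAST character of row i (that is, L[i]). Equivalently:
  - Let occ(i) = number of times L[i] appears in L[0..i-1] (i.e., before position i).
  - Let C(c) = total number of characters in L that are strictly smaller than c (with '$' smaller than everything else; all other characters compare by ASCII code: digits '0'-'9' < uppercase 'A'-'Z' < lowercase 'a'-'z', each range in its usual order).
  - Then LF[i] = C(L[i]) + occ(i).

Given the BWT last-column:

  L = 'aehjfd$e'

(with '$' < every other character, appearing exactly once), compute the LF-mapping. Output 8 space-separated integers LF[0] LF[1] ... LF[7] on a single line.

Answer: 1 3 6 7 5 2 0 4

Derivation:
Char counts: '$':1, 'a':1, 'd':1, 'e':2, 'f':1, 'h':1, 'j':1
C (first-col start): C('$')=0, C('a')=1, C('d')=2, C('e')=3, C('f')=5, C('h')=6, C('j')=7
L[0]='a': occ=0, LF[0]=C('a')+0=1+0=1
L[1]='e': occ=0, LF[1]=C('e')+0=3+0=3
L[2]='h': occ=0, LF[2]=C('h')+0=6+0=6
L[3]='j': occ=0, LF[3]=C('j')+0=7+0=7
L[4]='f': occ=0, LF[4]=C('f')+0=5+0=5
L[5]='d': occ=0, LF[5]=C('d')+0=2+0=2
L[6]='$': occ=0, LF[6]=C('$')+0=0+0=0
L[7]='e': occ=1, LF[7]=C('e')+1=3+1=4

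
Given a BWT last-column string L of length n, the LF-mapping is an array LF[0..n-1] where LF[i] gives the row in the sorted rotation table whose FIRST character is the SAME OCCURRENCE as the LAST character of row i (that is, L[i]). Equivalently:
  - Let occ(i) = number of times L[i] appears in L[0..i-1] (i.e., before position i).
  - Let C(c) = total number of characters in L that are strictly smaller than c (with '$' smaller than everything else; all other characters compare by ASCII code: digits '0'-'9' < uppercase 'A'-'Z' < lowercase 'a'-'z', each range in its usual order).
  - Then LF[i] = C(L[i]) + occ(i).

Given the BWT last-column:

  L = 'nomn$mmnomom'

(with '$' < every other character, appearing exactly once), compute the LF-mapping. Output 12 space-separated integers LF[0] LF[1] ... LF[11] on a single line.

Answer: 6 9 1 7 0 2 3 8 10 4 11 5

Derivation:
Char counts: '$':1, 'm':5, 'n':3, 'o':3
C (first-col start): C('$')=0, C('m')=1, C('n')=6, C('o')=9
L[0]='n': occ=0, LF[0]=C('n')+0=6+0=6
L[1]='o': occ=0, LF[1]=C('o')+0=9+0=9
L[2]='m': occ=0, LF[2]=C('m')+0=1+0=1
L[3]='n': occ=1, LF[3]=C('n')+1=6+1=7
L[4]='$': occ=0, LF[4]=C('$')+0=0+0=0
L[5]='m': occ=1, LF[5]=C('m')+1=1+1=2
L[6]='m': occ=2, LF[6]=C('m')+2=1+2=3
L[7]='n': occ=2, LF[7]=C('n')+2=6+2=8
L[8]='o': occ=1, LF[8]=C('o')+1=9+1=10
L[9]='m': occ=3, LF[9]=C('m')+3=1+3=4
L[10]='o': occ=2, LF[10]=C('o')+2=9+2=11
L[11]='m': occ=4, LF[11]=C('m')+4=1+4=5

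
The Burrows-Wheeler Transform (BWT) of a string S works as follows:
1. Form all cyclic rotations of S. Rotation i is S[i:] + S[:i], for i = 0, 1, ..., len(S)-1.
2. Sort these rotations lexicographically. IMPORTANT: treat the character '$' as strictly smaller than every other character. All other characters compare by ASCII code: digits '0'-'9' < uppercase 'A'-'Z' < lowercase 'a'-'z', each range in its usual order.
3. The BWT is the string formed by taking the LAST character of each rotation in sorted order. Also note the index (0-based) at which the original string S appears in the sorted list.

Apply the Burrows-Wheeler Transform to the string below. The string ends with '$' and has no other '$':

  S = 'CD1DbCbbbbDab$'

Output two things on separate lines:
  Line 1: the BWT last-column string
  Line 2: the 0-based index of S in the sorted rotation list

All 14 rotations (rotation i = S[i:]+S[:i]):
  rot[0] = CD1DbCbbbbDab$
  rot[1] = D1DbCbbbbDab$C
  rot[2] = 1DbCbbbbDab$CD
  rot[3] = DbCbbbbDab$CD1
  rot[4] = bCbbbbDab$CD1D
  rot[5] = CbbbbDab$CD1Db
  rot[6] = bbbbDab$CD1DbC
  rot[7] = bbbDab$CD1DbCb
  rot[8] = bbDab$CD1DbCbb
  rot[9] = bDab$CD1DbCbbb
  rot[10] = Dab$CD1DbCbbbb
  rot[11] = ab$CD1DbCbbbbD
  rot[12] = b$CD1DbCbbbbDa
  rot[13] = $CD1DbCbbbbDab
Sorted (with $ < everything):
  sorted[0] = $CD1DbCbbbbDab  (last char: 'b')
  sorted[1] = 1DbCbbbbDab$CD  (last char: 'D')
  sorted[2] = CD1DbCbbbbDab$  (last char: '$')
  sorted[3] = CbbbbDab$CD1Db  (last char: 'b')
  sorted[4] = D1DbCbbbbDab$C  (last char: 'C')
  sorted[5] = Dab$CD1DbCbbbb  (last char: 'b')
  sorted[6] = DbCbbbbDab$CD1  (last char: '1')
  sorted[7] = ab$CD1DbCbbbbD  (last char: 'D')
  sorted[8] = b$CD1DbCbbbbDa  (last char: 'a')
  sorted[9] = bCbbbbDab$CD1D  (last char: 'D')
  sorted[10] = bDab$CD1DbCbbb  (last char: 'b')
  sorted[11] = bbDab$CD1DbCbb  (last char: 'b')
  sorted[12] = bbbDab$CD1DbCb  (last char: 'b')
  sorted[13] = bbbbDab$CD1DbC  (last char: 'C')
Last column: bD$bCb1DaDbbbC
Original string S is at sorted index 2

Answer: bD$bCb1DaDbbbC
2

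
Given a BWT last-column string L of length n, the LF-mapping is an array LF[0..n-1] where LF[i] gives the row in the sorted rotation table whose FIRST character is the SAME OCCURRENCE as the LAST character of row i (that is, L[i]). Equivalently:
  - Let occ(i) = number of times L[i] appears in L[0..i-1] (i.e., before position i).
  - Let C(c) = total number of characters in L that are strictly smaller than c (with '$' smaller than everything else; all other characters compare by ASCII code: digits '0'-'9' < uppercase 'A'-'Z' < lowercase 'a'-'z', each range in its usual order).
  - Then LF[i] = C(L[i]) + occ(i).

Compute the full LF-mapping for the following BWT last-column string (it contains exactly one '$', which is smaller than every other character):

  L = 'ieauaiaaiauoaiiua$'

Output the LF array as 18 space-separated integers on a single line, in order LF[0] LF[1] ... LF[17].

Answer: 9 8 1 15 2 10 3 4 11 5 16 14 6 12 13 17 7 0

Derivation:
Char counts: '$':1, 'a':7, 'e':1, 'i':5, 'o':1, 'u':3
C (first-col start): C('$')=0, C('a')=1, C('e')=8, C('i')=9, C('o')=14, C('u')=15
L[0]='i': occ=0, LF[0]=C('i')+0=9+0=9
L[1]='e': occ=0, LF[1]=C('e')+0=8+0=8
L[2]='a': occ=0, LF[2]=C('a')+0=1+0=1
L[3]='u': occ=0, LF[3]=C('u')+0=15+0=15
L[4]='a': occ=1, LF[4]=C('a')+1=1+1=2
L[5]='i': occ=1, LF[5]=C('i')+1=9+1=10
L[6]='a': occ=2, LF[6]=C('a')+2=1+2=3
L[7]='a': occ=3, LF[7]=C('a')+3=1+3=4
L[8]='i': occ=2, LF[8]=C('i')+2=9+2=11
L[9]='a': occ=4, LF[9]=C('a')+4=1+4=5
L[10]='u': occ=1, LF[10]=C('u')+1=15+1=16
L[11]='o': occ=0, LF[11]=C('o')+0=14+0=14
L[12]='a': occ=5, LF[12]=C('a')+5=1+5=6
L[13]='i': occ=3, LF[13]=C('i')+3=9+3=12
L[14]='i': occ=4, LF[14]=C('i')+4=9+4=13
L[15]='u': occ=2, LF[15]=C('u')+2=15+2=17
L[16]='a': occ=6, LF[16]=C('a')+6=1+6=7
L[17]='$': occ=0, LF[17]=C('$')+0=0+0=0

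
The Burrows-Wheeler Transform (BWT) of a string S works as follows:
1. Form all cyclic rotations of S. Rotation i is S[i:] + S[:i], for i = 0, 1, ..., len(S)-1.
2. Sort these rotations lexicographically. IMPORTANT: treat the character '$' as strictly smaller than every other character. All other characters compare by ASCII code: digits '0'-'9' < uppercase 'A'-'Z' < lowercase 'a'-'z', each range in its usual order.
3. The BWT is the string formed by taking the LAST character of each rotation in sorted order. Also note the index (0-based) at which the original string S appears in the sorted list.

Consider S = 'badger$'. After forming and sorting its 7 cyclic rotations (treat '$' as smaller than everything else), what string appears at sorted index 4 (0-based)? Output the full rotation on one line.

Answer: er$badg

Derivation:
All 7 rotations (rotation i = S[i:]+S[:i]):
  rot[0] = badger$
  rot[1] = adger$b
  rot[2] = dger$ba
  rot[3] = ger$bad
  rot[4] = er$badg
  rot[5] = r$badge
  rot[6] = $badger
Sorted (with $ < everything):
  sorted[0] = $badger
  sorted[1] = adger$b
  sorted[2] = badger$
  sorted[3] = dger$ba
  sorted[4] = er$badg
  sorted[5] = ger$bad
  sorted[6] = r$badge
sorted[4] = er$badg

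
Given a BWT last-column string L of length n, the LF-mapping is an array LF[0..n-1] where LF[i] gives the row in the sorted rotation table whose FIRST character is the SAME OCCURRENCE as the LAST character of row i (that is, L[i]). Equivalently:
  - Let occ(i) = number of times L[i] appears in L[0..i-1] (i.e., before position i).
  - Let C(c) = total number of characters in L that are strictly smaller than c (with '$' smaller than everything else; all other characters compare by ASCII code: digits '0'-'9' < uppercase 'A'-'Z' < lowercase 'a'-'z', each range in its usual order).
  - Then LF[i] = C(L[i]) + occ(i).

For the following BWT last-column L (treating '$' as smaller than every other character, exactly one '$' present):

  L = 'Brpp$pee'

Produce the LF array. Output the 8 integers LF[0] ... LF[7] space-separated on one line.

Char counts: '$':1, 'B':1, 'e':2, 'p':3, 'r':1
C (first-col start): C('$')=0, C('B')=1, C('e')=2, C('p')=4, C('r')=7
L[0]='B': occ=0, LF[0]=C('B')+0=1+0=1
L[1]='r': occ=0, LF[1]=C('r')+0=7+0=7
L[2]='p': occ=0, LF[2]=C('p')+0=4+0=4
L[3]='p': occ=1, LF[3]=C('p')+1=4+1=5
L[4]='$': occ=0, LF[4]=C('$')+0=0+0=0
L[5]='p': occ=2, LF[5]=C('p')+2=4+2=6
L[6]='e': occ=0, LF[6]=C('e')+0=2+0=2
L[7]='e': occ=1, LF[7]=C('e')+1=2+1=3

Answer: 1 7 4 5 0 6 2 3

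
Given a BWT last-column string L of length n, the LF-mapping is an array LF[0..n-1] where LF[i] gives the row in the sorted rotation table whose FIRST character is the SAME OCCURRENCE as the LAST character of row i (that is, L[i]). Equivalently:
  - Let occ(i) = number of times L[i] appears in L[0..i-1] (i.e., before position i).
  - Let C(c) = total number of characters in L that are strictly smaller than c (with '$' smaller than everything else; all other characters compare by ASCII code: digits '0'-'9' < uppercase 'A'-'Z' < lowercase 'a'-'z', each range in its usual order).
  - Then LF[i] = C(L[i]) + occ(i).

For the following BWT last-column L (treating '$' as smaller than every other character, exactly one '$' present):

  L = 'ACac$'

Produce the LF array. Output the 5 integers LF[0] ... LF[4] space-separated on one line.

Answer: 1 2 3 4 0

Derivation:
Char counts: '$':1, 'A':1, 'C':1, 'a':1, 'c':1
C (first-col start): C('$')=0, C('A')=1, C('C')=2, C('a')=3, C('c')=4
L[0]='A': occ=0, LF[0]=C('A')+0=1+0=1
L[1]='C': occ=0, LF[1]=C('C')+0=2+0=2
L[2]='a': occ=0, LF[2]=C('a')+0=3+0=3
L[3]='c': occ=0, LF[3]=C('c')+0=4+0=4
L[4]='$': occ=0, LF[4]=C('$')+0=0+0=0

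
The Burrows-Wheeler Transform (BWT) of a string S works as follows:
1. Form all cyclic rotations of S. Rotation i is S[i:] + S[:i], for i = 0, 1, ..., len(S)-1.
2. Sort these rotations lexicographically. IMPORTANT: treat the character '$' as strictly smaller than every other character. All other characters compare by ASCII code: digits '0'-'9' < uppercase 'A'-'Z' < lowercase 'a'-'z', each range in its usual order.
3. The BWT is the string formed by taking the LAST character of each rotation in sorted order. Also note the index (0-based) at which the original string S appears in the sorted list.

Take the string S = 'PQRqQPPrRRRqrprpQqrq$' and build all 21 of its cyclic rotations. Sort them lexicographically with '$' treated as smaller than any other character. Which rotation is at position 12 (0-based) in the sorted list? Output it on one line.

All 21 rotations (rotation i = S[i:]+S[:i]):
  rot[0] = PQRqQPPrRRRqrprpQqrq$
  rot[1] = QRqQPPrRRRqrprpQqrq$P
  rot[2] = RqQPPrRRRqrprpQqrq$PQ
  rot[3] = qQPPrRRRqrprpQqrq$PQR
  rot[4] = QPPrRRRqrprpQqrq$PQRq
  rot[5] = PPrRRRqrprpQqrq$PQRqQ
  rot[6] = PrRRRqrprpQqrq$PQRqQP
  rot[7] = rRRRqrprpQqrq$PQRqQPP
  rot[8] = RRRqrprpQqrq$PQRqQPPr
  rot[9] = RRqrprpQqrq$PQRqQPPrR
  rot[10] = RqrprpQqrq$PQRqQPPrRR
  rot[11] = qrprpQqrq$PQRqQPPrRRR
  rot[12] = rprpQqrq$PQRqQPPrRRRq
  rot[13] = prpQqrq$PQRqQPPrRRRqr
  rot[14] = rpQqrq$PQRqQPPrRRRqrp
  rot[15] = pQqrq$PQRqQPPrRRRqrpr
  rot[16] = Qqrq$PQRqQPPrRRRqrprp
  rot[17] = qrq$PQRqQPPrRRRqrprpQ
  rot[18] = rq$PQRqQPPrRRRqrprpQq
  rot[19] = q$PQRqQPPrRRRqrprpQqr
  rot[20] = $PQRqQPPrRRRqrprpQqrq
Sorted (with $ < everything):
  sorted[0] = $PQRqQPPrRRRqrprpQqrq
  sorted[1] = PPrRRRqrprpQqrq$PQRqQ
  sorted[2] = PQRqQPPrRRRqrprpQqrq$
  sorted[3] = PrRRRqrprpQqrq$PQRqQP
  sorted[4] = QPPrRRRqrprpQqrq$PQRq
  sorted[5] = QRqQPPrRRRqrprpQqrq$P
  sorted[6] = Qqrq$PQRqQPPrRRRqrprp
  sorted[7] = RRRqrprpQqrq$PQRqQPPr
  sorted[8] = RRqrprpQqrq$PQRqQPPrR
  sorted[9] = RqQPPrRRRqrprpQqrq$PQ
  sorted[10] = RqrprpQqrq$PQRqQPPrRR
  sorted[11] = pQqrq$PQRqQPPrRRRqrpr
  sorted[12] = prpQqrq$PQRqQPPrRRRqr
  sorted[13] = q$PQRqQPPrRRRqrprpQqr
  sorted[14] = qQPPrRRRqrprpQqrq$PQR
  sorted[15] = qrprpQqrq$PQRqQPPrRRR
  sorted[16] = qrq$PQRqQPPrRRRqrprpQ
  sorted[17] = rRRRqrprpQqrq$PQRqQPP
  sorted[18] = rpQqrq$PQRqQPPrRRRqrp
  sorted[19] = rprpQqrq$PQRqQPPrRRRq
  sorted[20] = rq$PQRqQPPrRRRqrprpQq
sorted[12] = prpQqrq$PQRqQPPrRRRqr

Answer: prpQqrq$PQRqQPPrRRRqr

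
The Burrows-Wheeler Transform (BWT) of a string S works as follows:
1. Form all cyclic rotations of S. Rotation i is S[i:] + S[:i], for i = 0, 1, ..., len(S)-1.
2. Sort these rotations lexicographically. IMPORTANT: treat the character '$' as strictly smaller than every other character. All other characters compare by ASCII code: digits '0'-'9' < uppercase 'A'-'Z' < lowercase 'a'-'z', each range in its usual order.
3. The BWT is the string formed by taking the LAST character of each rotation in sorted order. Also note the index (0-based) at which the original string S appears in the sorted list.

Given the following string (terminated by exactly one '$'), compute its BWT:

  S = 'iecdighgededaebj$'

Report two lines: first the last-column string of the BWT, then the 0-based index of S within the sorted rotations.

Answer: jdeeeecaidghig$db
14

Derivation:
All 17 rotations (rotation i = S[i:]+S[:i]):
  rot[0] = iecdighgededaebj$
  rot[1] = ecdighgededaebj$i
  rot[2] = cdighgededaebj$ie
  rot[3] = dighgededaebj$iec
  rot[4] = ighgededaebj$iecd
  rot[5] = ghgededaebj$iecdi
  rot[6] = hgededaebj$iecdig
  rot[7] = gededaebj$iecdigh
  rot[8] = ededaebj$iecdighg
  rot[9] = dedaebj$iecdighge
  rot[10] = edaebj$iecdighged
  rot[11] = daebj$iecdighgede
  rot[12] = aebj$iecdighgeded
  rot[13] = ebj$iecdighgededa
  rot[14] = bj$iecdighgededae
  rot[15] = j$iecdighgededaeb
  rot[16] = $iecdighgededaebj
Sorted (with $ < everything):
  sorted[0] = $iecdighgededaebj  (last char: 'j')
  sorted[1] = aebj$iecdighgeded  (last char: 'd')
  sorted[2] = bj$iecdighgededae  (last char: 'e')
  sorted[3] = cdighgededaebj$ie  (last char: 'e')
  sorted[4] = daebj$iecdighgede  (last char: 'e')
  sorted[5] = dedaebj$iecdighge  (last char: 'e')
  sorted[6] = dighgededaebj$iec  (last char: 'c')
  sorted[7] = ebj$iecdighgededa  (last char: 'a')
  sorted[8] = ecdighgededaebj$i  (last char: 'i')
  sorted[9] = edaebj$iecdighged  (last char: 'd')
  sorted[10] = ededaebj$iecdighg  (last char: 'g')
  sorted[11] = gededaebj$iecdigh  (last char: 'h')
  sorted[12] = ghgededaebj$iecdi  (last char: 'i')
  sorted[13] = hgededaebj$iecdig  (last char: 'g')
  sorted[14] = iecdighgededaebj$  (last char: '$')
  sorted[15] = ighgededaebj$iecd  (last char: 'd')
  sorted[16] = j$iecdighgededaeb  (last char: 'b')
Last column: jdeeeecaidghig$db
Original string S is at sorted index 14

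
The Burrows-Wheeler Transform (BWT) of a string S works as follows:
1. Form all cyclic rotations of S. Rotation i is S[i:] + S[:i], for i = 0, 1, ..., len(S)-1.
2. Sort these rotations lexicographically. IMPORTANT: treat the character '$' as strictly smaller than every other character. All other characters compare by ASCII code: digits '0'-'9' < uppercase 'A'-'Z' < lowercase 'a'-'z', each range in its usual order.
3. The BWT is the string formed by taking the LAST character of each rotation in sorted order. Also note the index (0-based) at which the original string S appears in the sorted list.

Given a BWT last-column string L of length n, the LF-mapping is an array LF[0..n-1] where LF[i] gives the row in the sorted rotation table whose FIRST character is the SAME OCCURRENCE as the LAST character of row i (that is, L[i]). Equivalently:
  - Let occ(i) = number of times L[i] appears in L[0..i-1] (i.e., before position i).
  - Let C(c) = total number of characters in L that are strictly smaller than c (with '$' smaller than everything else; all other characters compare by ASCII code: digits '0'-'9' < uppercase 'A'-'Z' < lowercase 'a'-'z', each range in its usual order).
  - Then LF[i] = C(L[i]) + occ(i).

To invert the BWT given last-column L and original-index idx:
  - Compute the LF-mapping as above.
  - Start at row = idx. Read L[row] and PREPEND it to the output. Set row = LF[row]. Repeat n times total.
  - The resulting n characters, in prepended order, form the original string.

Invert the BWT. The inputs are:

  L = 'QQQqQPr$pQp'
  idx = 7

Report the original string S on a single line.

Answer: pprQqQPQQQ$

Derivation:
LF mapping: 2 3 4 9 5 1 10 0 7 6 8
Walk LF starting at row 7, prepending L[row]:
  step 1: row=7, L[7]='$', prepend. Next row=LF[7]=0
  step 2: row=0, L[0]='Q', prepend. Next row=LF[0]=2
  step 3: row=2, L[2]='Q', prepend. Next row=LF[2]=4
  step 4: row=4, L[4]='Q', prepend. Next row=LF[4]=5
  step 5: row=5, L[5]='P', prepend. Next row=LF[5]=1
  step 6: row=1, L[1]='Q', prepend. Next row=LF[1]=3
  step 7: row=3, L[3]='q', prepend. Next row=LF[3]=9
  step 8: row=9, L[9]='Q', prepend. Next row=LF[9]=6
  step 9: row=6, L[6]='r', prepend. Next row=LF[6]=10
  step 10: row=10, L[10]='p', prepend. Next row=LF[10]=8
  step 11: row=8, L[8]='p', prepend. Next row=LF[8]=7
Reversed output: pprQqQPQQQ$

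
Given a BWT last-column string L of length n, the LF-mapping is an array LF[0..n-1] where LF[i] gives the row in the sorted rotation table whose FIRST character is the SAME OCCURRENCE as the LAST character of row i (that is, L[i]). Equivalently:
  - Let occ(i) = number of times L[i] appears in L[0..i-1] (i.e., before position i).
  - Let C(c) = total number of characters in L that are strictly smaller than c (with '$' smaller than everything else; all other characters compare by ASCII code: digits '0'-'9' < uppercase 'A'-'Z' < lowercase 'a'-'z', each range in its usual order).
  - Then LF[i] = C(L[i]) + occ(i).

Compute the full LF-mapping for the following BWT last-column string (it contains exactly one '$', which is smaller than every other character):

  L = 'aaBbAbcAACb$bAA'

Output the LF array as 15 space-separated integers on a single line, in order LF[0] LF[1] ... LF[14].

Answer: 8 9 6 10 1 11 14 2 3 7 12 0 13 4 5

Derivation:
Char counts: '$':1, 'A':5, 'B':1, 'C':1, 'a':2, 'b':4, 'c':1
C (first-col start): C('$')=0, C('A')=1, C('B')=6, C('C')=7, C('a')=8, C('b')=10, C('c')=14
L[0]='a': occ=0, LF[0]=C('a')+0=8+0=8
L[1]='a': occ=1, LF[1]=C('a')+1=8+1=9
L[2]='B': occ=0, LF[2]=C('B')+0=6+0=6
L[3]='b': occ=0, LF[3]=C('b')+0=10+0=10
L[4]='A': occ=0, LF[4]=C('A')+0=1+0=1
L[5]='b': occ=1, LF[5]=C('b')+1=10+1=11
L[6]='c': occ=0, LF[6]=C('c')+0=14+0=14
L[7]='A': occ=1, LF[7]=C('A')+1=1+1=2
L[8]='A': occ=2, LF[8]=C('A')+2=1+2=3
L[9]='C': occ=0, LF[9]=C('C')+0=7+0=7
L[10]='b': occ=2, LF[10]=C('b')+2=10+2=12
L[11]='$': occ=0, LF[11]=C('$')+0=0+0=0
L[12]='b': occ=3, LF[12]=C('b')+3=10+3=13
L[13]='A': occ=3, LF[13]=C('A')+3=1+3=4
L[14]='A': occ=4, LF[14]=C('A')+4=1+4=5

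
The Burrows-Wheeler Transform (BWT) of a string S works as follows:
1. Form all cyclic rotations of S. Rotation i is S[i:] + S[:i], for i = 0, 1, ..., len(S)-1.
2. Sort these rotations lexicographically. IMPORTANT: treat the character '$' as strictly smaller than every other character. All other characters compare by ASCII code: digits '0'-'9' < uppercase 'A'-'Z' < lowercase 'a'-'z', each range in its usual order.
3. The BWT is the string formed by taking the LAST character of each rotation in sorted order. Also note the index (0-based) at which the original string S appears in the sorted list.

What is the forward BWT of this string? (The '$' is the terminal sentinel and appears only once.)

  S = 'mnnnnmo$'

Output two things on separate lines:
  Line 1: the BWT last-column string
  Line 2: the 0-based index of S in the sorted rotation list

All 8 rotations (rotation i = S[i:]+S[:i]):
  rot[0] = mnnnnmo$
  rot[1] = nnnnmo$m
  rot[2] = nnnmo$mn
  rot[3] = nnmo$mnn
  rot[4] = nmo$mnnn
  rot[5] = mo$mnnnn
  rot[6] = o$mnnnnm
  rot[7] = $mnnnnmo
Sorted (with $ < everything):
  sorted[0] = $mnnnnmo  (last char: 'o')
  sorted[1] = mnnnnmo$  (last char: '$')
  sorted[2] = mo$mnnnn  (last char: 'n')
  sorted[3] = nmo$mnnn  (last char: 'n')
  sorted[4] = nnmo$mnn  (last char: 'n')
  sorted[5] = nnnmo$mn  (last char: 'n')
  sorted[6] = nnnnmo$m  (last char: 'm')
  sorted[7] = o$mnnnnm  (last char: 'm')
Last column: o$nnnnmm
Original string S is at sorted index 1

Answer: o$nnnnmm
1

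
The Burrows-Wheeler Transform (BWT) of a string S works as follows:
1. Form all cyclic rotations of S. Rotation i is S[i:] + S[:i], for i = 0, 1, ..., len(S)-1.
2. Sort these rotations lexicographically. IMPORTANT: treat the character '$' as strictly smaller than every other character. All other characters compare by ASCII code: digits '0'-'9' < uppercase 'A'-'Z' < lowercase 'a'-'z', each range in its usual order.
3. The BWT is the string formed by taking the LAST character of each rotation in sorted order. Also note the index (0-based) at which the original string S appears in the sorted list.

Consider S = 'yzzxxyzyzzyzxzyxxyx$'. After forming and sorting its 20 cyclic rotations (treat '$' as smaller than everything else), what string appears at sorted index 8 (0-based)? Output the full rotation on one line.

All 20 rotations (rotation i = S[i:]+S[:i]):
  rot[0] = yzzxxyzyzzyzxzyxxyx$
  rot[1] = zzxxyzyzzyzxzyxxyx$y
  rot[2] = zxxyzyzzyzxzyxxyx$yz
  rot[3] = xxyzyzzyzxzyxxyx$yzz
  rot[4] = xyzyzzyzxzyxxyx$yzzx
  rot[5] = yzyzzyzxzyxxyx$yzzxx
  rot[6] = zyzzyzxzyxxyx$yzzxxy
  rot[7] = yzzyzxzyxxyx$yzzxxyz
  rot[8] = zzyzxzyxxyx$yzzxxyzy
  rot[9] = zyzxzyxxyx$yzzxxyzyz
  rot[10] = yzxzyxxyx$yzzxxyzyzz
  rot[11] = zxzyxxyx$yzzxxyzyzzy
  rot[12] = xzyxxyx$yzzxxyzyzzyz
  rot[13] = zyxxyx$yzzxxyzyzzyzx
  rot[14] = yxxyx$yzzxxyzyzzyzxz
  rot[15] = xxyx$yzzxxyzyzzyzxzy
  rot[16] = xyx$yzzxxyzyzzyzxzyx
  rot[17] = yx$yzzxxyzyzzyzxzyxx
  rot[18] = x$yzzxxyzyzzyzxzyxxy
  rot[19] = $yzzxxyzyzzyzxzyxxyx
Sorted (with $ < everything):
  sorted[0] = $yzzxxyzyzzyzxzyxxyx
  sorted[1] = x$yzzxxyzyzzyzxzyxxy
  sorted[2] = xxyx$yzzxxyzyzzyzxzy
  sorted[3] = xxyzyzzyzxzyxxyx$yzz
  sorted[4] = xyx$yzzxxyzyzzyzxzyx
  sorted[5] = xyzyzzyzxzyxxyx$yzzx
  sorted[6] = xzyxxyx$yzzxxyzyzzyz
  sorted[7] = yx$yzzxxyzyzzyzxzyxx
  sorted[8] = yxxyx$yzzxxyzyzzyzxz
  sorted[9] = yzxzyxxyx$yzzxxyzyzz
  sorted[10] = yzyzzyzxzyxxyx$yzzxx
  sorted[11] = yzzxxyzyzzyzxzyxxyx$
  sorted[12] = yzzyzxzyxxyx$yzzxxyz
  sorted[13] = zxxyzyzzyzxzyxxyx$yz
  sorted[14] = zxzyxxyx$yzzxxyzyzzy
  sorted[15] = zyxxyx$yzzxxyzyzzyzx
  sorted[16] = zyzxzyxxyx$yzzxxyzyz
  sorted[17] = zyzzyzxzyxxyx$yzzxxy
  sorted[18] = zzxxyzyzzyzxzyxxyx$y
  sorted[19] = zzyzxzyxxyx$yzzxxyzy
sorted[8] = yxxyx$yzzxxyzyzzyzxz

Answer: yxxyx$yzzxxyzyzzyzxz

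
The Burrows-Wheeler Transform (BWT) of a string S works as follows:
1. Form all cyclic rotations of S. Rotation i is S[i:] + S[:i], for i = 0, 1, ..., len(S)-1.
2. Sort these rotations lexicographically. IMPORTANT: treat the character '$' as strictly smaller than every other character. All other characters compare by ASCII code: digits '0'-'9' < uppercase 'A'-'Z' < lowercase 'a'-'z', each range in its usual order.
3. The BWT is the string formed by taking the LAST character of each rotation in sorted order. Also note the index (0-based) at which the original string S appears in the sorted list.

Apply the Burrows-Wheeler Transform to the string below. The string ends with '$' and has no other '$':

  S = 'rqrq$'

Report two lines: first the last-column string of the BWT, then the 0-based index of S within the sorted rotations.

Answer: qrrq$
4

Derivation:
All 5 rotations (rotation i = S[i:]+S[:i]):
  rot[0] = rqrq$
  rot[1] = qrq$r
  rot[2] = rq$rq
  rot[3] = q$rqr
  rot[4] = $rqrq
Sorted (with $ < everything):
  sorted[0] = $rqrq  (last char: 'q')
  sorted[1] = q$rqr  (last char: 'r')
  sorted[2] = qrq$r  (last char: 'r')
  sorted[3] = rq$rq  (last char: 'q')
  sorted[4] = rqrq$  (last char: '$')
Last column: qrrq$
Original string S is at sorted index 4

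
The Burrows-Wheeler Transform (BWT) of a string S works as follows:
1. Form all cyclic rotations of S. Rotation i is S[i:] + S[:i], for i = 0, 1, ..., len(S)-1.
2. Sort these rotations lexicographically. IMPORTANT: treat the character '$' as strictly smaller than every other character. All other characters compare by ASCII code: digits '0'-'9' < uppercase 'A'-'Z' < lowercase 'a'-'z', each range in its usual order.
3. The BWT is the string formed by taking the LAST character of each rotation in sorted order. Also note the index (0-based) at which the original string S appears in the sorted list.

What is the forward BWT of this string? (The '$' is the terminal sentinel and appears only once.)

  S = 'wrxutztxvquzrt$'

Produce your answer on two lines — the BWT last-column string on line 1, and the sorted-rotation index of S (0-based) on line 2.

Answer: tvzwrzuxqx$rtut
10

Derivation:
All 15 rotations (rotation i = S[i:]+S[:i]):
  rot[0] = wrxutztxvquzrt$
  rot[1] = rxutztxvquzrt$w
  rot[2] = xutztxvquzrt$wr
  rot[3] = utztxvquzrt$wrx
  rot[4] = tztxvquzrt$wrxu
  rot[5] = ztxvquzrt$wrxut
  rot[6] = txvquzrt$wrxutz
  rot[7] = xvquzrt$wrxutzt
  rot[8] = vquzrt$wrxutztx
  rot[9] = quzrt$wrxutztxv
  rot[10] = uzrt$wrxutztxvq
  rot[11] = zrt$wrxutztxvqu
  rot[12] = rt$wrxutztxvquz
  rot[13] = t$wrxutztxvquzr
  rot[14] = $wrxutztxvquzrt
Sorted (with $ < everything):
  sorted[0] = $wrxutztxvquzrt  (last char: 't')
  sorted[1] = quzrt$wrxutztxv  (last char: 'v')
  sorted[2] = rt$wrxutztxvquz  (last char: 'z')
  sorted[3] = rxutztxvquzrt$w  (last char: 'w')
  sorted[4] = t$wrxutztxvquzr  (last char: 'r')
  sorted[5] = txvquzrt$wrxutz  (last char: 'z')
  sorted[6] = tztxvquzrt$wrxu  (last char: 'u')
  sorted[7] = utztxvquzrt$wrx  (last char: 'x')
  sorted[8] = uzrt$wrxutztxvq  (last char: 'q')
  sorted[9] = vquzrt$wrxutztx  (last char: 'x')
  sorted[10] = wrxutztxvquzrt$  (last char: '$')
  sorted[11] = xutztxvquzrt$wr  (last char: 'r')
  sorted[12] = xvquzrt$wrxutzt  (last char: 't')
  sorted[13] = zrt$wrxutztxvqu  (last char: 'u')
  sorted[14] = ztxvquzrt$wrxut  (last char: 't')
Last column: tvzwrzuxqx$rtut
Original string S is at sorted index 10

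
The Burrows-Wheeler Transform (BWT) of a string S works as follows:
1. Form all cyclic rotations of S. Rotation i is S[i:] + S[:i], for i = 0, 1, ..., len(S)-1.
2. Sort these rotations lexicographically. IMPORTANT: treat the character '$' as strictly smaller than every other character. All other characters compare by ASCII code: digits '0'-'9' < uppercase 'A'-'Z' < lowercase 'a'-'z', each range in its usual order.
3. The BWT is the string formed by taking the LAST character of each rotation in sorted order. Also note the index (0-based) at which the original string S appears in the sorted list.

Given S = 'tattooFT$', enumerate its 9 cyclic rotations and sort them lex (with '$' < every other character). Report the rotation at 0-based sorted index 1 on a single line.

Answer: FT$tattoo

Derivation:
All 9 rotations (rotation i = S[i:]+S[:i]):
  rot[0] = tattooFT$
  rot[1] = attooFT$t
  rot[2] = ttooFT$ta
  rot[3] = tooFT$tat
  rot[4] = ooFT$tatt
  rot[5] = oFT$tatto
  rot[6] = FT$tattoo
  rot[7] = T$tattooF
  rot[8] = $tattooFT
Sorted (with $ < everything):
  sorted[0] = $tattooFT
  sorted[1] = FT$tattoo
  sorted[2] = T$tattooF
  sorted[3] = attooFT$t
  sorted[4] = oFT$tatto
  sorted[5] = ooFT$tatt
  sorted[6] = tattooFT$
  sorted[7] = tooFT$tat
  sorted[8] = ttooFT$ta
sorted[1] = FT$tattoo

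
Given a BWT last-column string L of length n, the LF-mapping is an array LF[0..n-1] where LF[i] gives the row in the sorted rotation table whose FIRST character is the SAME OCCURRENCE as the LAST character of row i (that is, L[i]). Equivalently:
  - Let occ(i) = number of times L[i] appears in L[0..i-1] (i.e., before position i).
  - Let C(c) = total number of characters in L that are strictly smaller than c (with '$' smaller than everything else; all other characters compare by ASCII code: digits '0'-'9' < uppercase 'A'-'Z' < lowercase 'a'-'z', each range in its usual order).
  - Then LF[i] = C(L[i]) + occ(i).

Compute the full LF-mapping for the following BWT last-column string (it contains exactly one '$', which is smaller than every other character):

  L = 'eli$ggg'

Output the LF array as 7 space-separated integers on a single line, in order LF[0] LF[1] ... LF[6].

Char counts: '$':1, 'e':1, 'g':3, 'i':1, 'l':1
C (first-col start): C('$')=0, C('e')=1, C('g')=2, C('i')=5, C('l')=6
L[0]='e': occ=0, LF[0]=C('e')+0=1+0=1
L[1]='l': occ=0, LF[1]=C('l')+0=6+0=6
L[2]='i': occ=0, LF[2]=C('i')+0=5+0=5
L[3]='$': occ=0, LF[3]=C('$')+0=0+0=0
L[4]='g': occ=0, LF[4]=C('g')+0=2+0=2
L[5]='g': occ=1, LF[5]=C('g')+1=2+1=3
L[6]='g': occ=2, LF[6]=C('g')+2=2+2=4

Answer: 1 6 5 0 2 3 4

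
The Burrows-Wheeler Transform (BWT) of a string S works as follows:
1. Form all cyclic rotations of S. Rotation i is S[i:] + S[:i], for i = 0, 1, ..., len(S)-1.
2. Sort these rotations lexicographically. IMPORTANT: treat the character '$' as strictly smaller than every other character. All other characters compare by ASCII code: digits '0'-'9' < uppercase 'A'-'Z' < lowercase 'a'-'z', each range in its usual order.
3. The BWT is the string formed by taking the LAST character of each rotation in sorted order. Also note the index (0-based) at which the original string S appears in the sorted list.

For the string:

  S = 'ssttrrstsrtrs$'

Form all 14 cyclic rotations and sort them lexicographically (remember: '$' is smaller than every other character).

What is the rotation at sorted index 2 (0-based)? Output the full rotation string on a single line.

Answer: rs$ssttrrstsrt

Derivation:
All 14 rotations (rotation i = S[i:]+S[:i]):
  rot[0] = ssttrrstsrtrs$
  rot[1] = sttrrstsrtrs$s
  rot[2] = ttrrstsrtrs$ss
  rot[3] = trrstsrtrs$sst
  rot[4] = rrstsrtrs$sstt
  rot[5] = rstsrtrs$ssttr
  rot[6] = stsrtrs$ssttrr
  rot[7] = tsrtrs$ssttrrs
  rot[8] = srtrs$ssttrrst
  rot[9] = rtrs$ssttrrsts
  rot[10] = trs$ssttrrstsr
  rot[11] = rs$ssttrrstsrt
  rot[12] = s$ssttrrstsrtr
  rot[13] = $ssttrrstsrtrs
Sorted (with $ < everything):
  sorted[0] = $ssttrrstsrtrs
  sorted[1] = rrstsrtrs$sstt
  sorted[2] = rs$ssttrrstsrt
  sorted[3] = rstsrtrs$ssttr
  sorted[4] = rtrs$ssttrrsts
  sorted[5] = s$ssttrrstsrtr
  sorted[6] = srtrs$ssttrrst
  sorted[7] = ssttrrstsrtrs$
  sorted[8] = stsrtrs$ssttrr
  sorted[9] = sttrrstsrtrs$s
  sorted[10] = trrstsrtrs$sst
  sorted[11] = trs$ssttrrstsr
  sorted[12] = tsrtrs$ssttrrs
  sorted[13] = ttrrstsrtrs$ss
sorted[2] = rs$ssttrrstsrt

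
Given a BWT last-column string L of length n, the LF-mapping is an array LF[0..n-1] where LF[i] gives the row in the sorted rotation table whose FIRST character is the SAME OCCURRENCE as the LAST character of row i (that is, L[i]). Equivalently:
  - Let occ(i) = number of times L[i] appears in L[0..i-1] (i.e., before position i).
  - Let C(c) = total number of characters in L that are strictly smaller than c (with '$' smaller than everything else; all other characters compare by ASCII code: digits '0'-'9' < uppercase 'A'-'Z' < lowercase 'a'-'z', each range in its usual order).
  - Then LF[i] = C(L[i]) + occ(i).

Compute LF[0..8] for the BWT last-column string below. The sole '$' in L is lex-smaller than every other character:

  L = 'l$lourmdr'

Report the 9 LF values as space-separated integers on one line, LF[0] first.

Char counts: '$':1, 'd':1, 'l':2, 'm':1, 'o':1, 'r':2, 'u':1
C (first-col start): C('$')=0, C('d')=1, C('l')=2, C('m')=4, C('o')=5, C('r')=6, C('u')=8
L[0]='l': occ=0, LF[0]=C('l')+0=2+0=2
L[1]='$': occ=0, LF[1]=C('$')+0=0+0=0
L[2]='l': occ=1, LF[2]=C('l')+1=2+1=3
L[3]='o': occ=0, LF[3]=C('o')+0=5+0=5
L[4]='u': occ=0, LF[4]=C('u')+0=8+0=8
L[5]='r': occ=0, LF[5]=C('r')+0=6+0=6
L[6]='m': occ=0, LF[6]=C('m')+0=4+0=4
L[7]='d': occ=0, LF[7]=C('d')+0=1+0=1
L[8]='r': occ=1, LF[8]=C('r')+1=6+1=7

Answer: 2 0 3 5 8 6 4 1 7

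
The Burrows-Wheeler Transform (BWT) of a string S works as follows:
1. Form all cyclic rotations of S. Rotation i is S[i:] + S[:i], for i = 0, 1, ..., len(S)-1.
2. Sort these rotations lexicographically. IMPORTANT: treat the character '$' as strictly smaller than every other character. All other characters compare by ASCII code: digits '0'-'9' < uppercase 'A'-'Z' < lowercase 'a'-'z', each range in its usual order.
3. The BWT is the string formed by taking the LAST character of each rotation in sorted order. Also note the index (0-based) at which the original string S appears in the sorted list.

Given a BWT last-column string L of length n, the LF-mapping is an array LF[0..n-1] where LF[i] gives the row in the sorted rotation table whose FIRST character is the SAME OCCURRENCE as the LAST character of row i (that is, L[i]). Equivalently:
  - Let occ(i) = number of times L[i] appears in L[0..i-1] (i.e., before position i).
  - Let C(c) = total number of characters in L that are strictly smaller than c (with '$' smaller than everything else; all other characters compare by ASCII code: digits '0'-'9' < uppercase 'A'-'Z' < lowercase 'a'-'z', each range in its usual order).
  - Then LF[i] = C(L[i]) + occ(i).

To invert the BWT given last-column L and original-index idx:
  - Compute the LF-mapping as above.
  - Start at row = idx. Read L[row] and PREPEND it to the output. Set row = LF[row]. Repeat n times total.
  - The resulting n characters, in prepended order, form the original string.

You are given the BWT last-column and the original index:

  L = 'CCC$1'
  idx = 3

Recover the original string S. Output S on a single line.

Answer: C1CC$

Derivation:
LF mapping: 2 3 4 0 1
Walk LF starting at row 3, prepending L[row]:
  step 1: row=3, L[3]='$', prepend. Next row=LF[3]=0
  step 2: row=0, L[0]='C', prepend. Next row=LF[0]=2
  step 3: row=2, L[2]='C', prepend. Next row=LF[2]=4
  step 4: row=4, L[4]='1', prepend. Next row=LF[4]=1
  step 5: row=1, L[1]='C', prepend. Next row=LF[1]=3
Reversed output: C1CC$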